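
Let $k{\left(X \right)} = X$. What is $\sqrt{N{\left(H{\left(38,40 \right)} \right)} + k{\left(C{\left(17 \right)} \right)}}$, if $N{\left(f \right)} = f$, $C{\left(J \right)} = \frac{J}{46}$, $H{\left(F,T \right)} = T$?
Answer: $\frac{\sqrt{85422}}{46} \approx 6.3537$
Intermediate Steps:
$C{\left(J \right)} = \frac{J}{46}$ ($C{\left(J \right)} = J \frac{1}{46} = \frac{J}{46}$)
$\sqrt{N{\left(H{\left(38,40 \right)} \right)} + k{\left(C{\left(17 \right)} \right)}} = \sqrt{40 + \frac{1}{46} \cdot 17} = \sqrt{40 + \frac{17}{46}} = \sqrt{\frac{1857}{46}} = \frac{\sqrt{85422}}{46}$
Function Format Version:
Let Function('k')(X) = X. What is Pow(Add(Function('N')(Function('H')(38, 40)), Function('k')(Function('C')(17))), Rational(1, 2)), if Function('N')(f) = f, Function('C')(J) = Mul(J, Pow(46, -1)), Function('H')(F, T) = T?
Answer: Mul(Rational(1, 46), Pow(85422, Rational(1, 2))) ≈ 6.3537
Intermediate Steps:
Function('C')(J) = Mul(Rational(1, 46), J) (Function('C')(J) = Mul(J, Rational(1, 46)) = Mul(Rational(1, 46), J))
Pow(Add(Function('N')(Function('H')(38, 40)), Function('k')(Function('C')(17))), Rational(1, 2)) = Pow(Add(40, Mul(Rational(1, 46), 17)), Rational(1, 2)) = Pow(Add(40, Rational(17, 46)), Rational(1, 2)) = Pow(Rational(1857, 46), Rational(1, 2)) = Mul(Rational(1, 46), Pow(85422, Rational(1, 2)))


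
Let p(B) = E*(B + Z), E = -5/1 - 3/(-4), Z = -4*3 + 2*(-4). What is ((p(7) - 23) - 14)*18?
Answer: 657/2 ≈ 328.50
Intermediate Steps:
Z = -20 (Z = -12 - 8 = -20)
E = -17/4 (E = -5*1 - 3*(-¼) = -5 + ¾ = -17/4 ≈ -4.2500)
p(B) = 85 - 17*B/4 (p(B) = -17*(B - 20)/4 = -17*(-20 + B)/4 = 85 - 17*B/4)
((p(7) - 23) - 14)*18 = (((85 - 17/4*7) - 23) - 14)*18 = (((85 - 119/4) - 23) - 14)*18 = ((221/4 - 23) - 14)*18 = (129/4 - 14)*18 = (73/4)*18 = 657/2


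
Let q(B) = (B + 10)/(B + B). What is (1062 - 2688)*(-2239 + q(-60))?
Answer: 7279873/2 ≈ 3.6399e+6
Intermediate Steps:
q(B) = (10 + B)/(2*B) (q(B) = (10 + B)/((2*B)) = (10 + B)*(1/(2*B)) = (10 + B)/(2*B))
(1062 - 2688)*(-2239 + q(-60)) = (1062 - 2688)*(-2239 + (½)*(10 - 60)/(-60)) = -1626*(-2239 + (½)*(-1/60)*(-50)) = -1626*(-2239 + 5/12) = -1626*(-26863/12) = 7279873/2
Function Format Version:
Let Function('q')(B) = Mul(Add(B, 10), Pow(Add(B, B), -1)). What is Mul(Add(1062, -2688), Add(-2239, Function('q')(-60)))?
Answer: Rational(7279873, 2) ≈ 3.6399e+6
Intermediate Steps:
Function('q')(B) = Mul(Rational(1, 2), Pow(B, -1), Add(10, B)) (Function('q')(B) = Mul(Add(10, B), Pow(Mul(2, B), -1)) = Mul(Add(10, B), Mul(Rational(1, 2), Pow(B, -1))) = Mul(Rational(1, 2), Pow(B, -1), Add(10, B)))
Mul(Add(1062, -2688), Add(-2239, Function('q')(-60))) = Mul(Add(1062, -2688), Add(-2239, Mul(Rational(1, 2), Pow(-60, -1), Add(10, -60)))) = Mul(-1626, Add(-2239, Mul(Rational(1, 2), Rational(-1, 60), -50))) = Mul(-1626, Add(-2239, Rational(5, 12))) = Mul(-1626, Rational(-26863, 12)) = Rational(7279873, 2)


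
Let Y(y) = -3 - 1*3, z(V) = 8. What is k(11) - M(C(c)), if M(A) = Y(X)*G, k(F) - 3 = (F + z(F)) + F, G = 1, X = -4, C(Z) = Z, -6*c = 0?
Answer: 39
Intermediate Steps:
c = 0 (c = -1/6*0 = 0)
Y(y) = -6 (Y(y) = -3 - 3 = -6)
k(F) = 11 + 2*F (k(F) = 3 + ((F + 8) + F) = 3 + ((8 + F) + F) = 3 + (8 + 2*F) = 11 + 2*F)
M(A) = -6 (M(A) = -6*1 = -6)
k(11) - M(C(c)) = (11 + 2*11) - 1*(-6) = (11 + 22) + 6 = 33 + 6 = 39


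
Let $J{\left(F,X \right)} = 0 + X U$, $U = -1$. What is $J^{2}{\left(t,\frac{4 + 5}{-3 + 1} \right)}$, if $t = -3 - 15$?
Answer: $\frac{81}{4} \approx 20.25$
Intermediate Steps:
$t = -18$ ($t = -3 - 15 = -18$)
$J{\left(F,X \right)} = - X$ ($J{\left(F,X \right)} = 0 + X \left(-1\right) = 0 - X = - X$)
$J^{2}{\left(t,\frac{4 + 5}{-3 + 1} \right)} = \left(- \frac{4 + 5}{-3 + 1}\right)^{2} = \left(- \frac{9}{-2}\right)^{2} = \left(- \frac{9 \left(-1\right)}{2}\right)^{2} = \left(\left(-1\right) \left(- \frac{9}{2}\right)\right)^{2} = \left(\frac{9}{2}\right)^{2} = \frac{81}{4}$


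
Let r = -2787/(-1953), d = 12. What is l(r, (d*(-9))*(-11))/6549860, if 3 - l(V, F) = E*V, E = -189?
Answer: 4227/101522830 ≈ 4.1636e-5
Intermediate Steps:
r = 929/651 (r = -2787*(-1/1953) = 929/651 ≈ 1.4270)
l(V, F) = 3 + 189*V (l(V, F) = 3 - (-189)*V = 3 + 189*V)
l(r, (d*(-9))*(-11))/6549860 = (3 + 189*(929/651))/6549860 = (3 + 8361/31)*(1/6549860) = (8454/31)*(1/6549860) = 4227/101522830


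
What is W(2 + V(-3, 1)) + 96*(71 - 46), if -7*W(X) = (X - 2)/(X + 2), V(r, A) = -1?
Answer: 50401/21 ≈ 2400.0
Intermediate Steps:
W(X) = -(-2 + X)/(7*(2 + X)) (W(X) = -(X - 2)/(7*(X + 2)) = -(-2 + X)/(7*(2 + X)))
W(2 + V(-3, 1)) + 96*(71 - 46) = (2 - (2 - 1))/(7*(2 + (2 - 1))) + 96*(71 - 46) = (2 - 1*1)/(7*(2 + 1)) + 96*25 = (1/7)*(2 - 1)/3 + 2400 = (1/7)*(1/3)*1 + 2400 = 1/21 + 2400 = 50401/21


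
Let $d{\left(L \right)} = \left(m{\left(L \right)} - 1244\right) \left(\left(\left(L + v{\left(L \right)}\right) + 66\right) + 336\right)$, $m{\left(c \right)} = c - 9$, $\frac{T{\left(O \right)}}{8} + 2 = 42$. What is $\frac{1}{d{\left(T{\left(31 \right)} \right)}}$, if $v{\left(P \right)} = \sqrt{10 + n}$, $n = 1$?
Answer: $- \frac{722}{486347709} + \frac{\sqrt{11}}{486347709} \approx -1.4777 \cdot 10^{-6}$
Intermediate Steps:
$T{\left(O \right)} = 320$ ($T{\left(O \right)} = -16 + 8 \cdot 42 = -16 + 336 = 320$)
$v{\left(P \right)} = \sqrt{11}$ ($v{\left(P \right)} = \sqrt{10 + 1} = \sqrt{11}$)
$m{\left(c \right)} = -9 + c$
$d{\left(L \right)} = \left(-1253 + L\right) \left(402 + L + \sqrt{11}\right)$ ($d{\left(L \right)} = \left(\left(-9 + L\right) - 1244\right) \left(\left(\left(L + \sqrt{11}\right) + 66\right) + 336\right) = \left(-1253 + L\right) \left(\left(66 + L + \sqrt{11}\right) + 336\right) = \left(-1253 + L\right) \left(402 + L + \sqrt{11}\right)$)
$\frac{1}{d{\left(T{\left(31 \right)} \right)}} = \frac{1}{-503706 + 320^{2} - 1253 \sqrt{11} - 272320 + 320 \sqrt{11}} = \frac{1}{-503706 + 102400 - 1253 \sqrt{11} - 272320 + 320 \sqrt{11}} = \frac{1}{-673626 - 933 \sqrt{11}}$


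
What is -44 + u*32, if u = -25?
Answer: -844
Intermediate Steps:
-44 + u*32 = -44 - 25*32 = -44 - 800 = -844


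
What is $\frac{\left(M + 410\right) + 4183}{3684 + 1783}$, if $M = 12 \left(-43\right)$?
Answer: $\frac{4077}{5467} \approx 0.74575$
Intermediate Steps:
$M = -516$
$\frac{\left(M + 410\right) + 4183}{3684 + 1783} = \frac{\left(-516 + 410\right) + 4183}{3684 + 1783} = \frac{-106 + 4183}{5467} = 4077 \cdot \frac{1}{5467} = \frac{4077}{5467}$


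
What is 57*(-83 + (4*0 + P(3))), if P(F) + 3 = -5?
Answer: -5187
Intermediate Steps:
P(F) = -8 (P(F) = -3 - 5 = -8)
57*(-83 + (4*0 + P(3))) = 57*(-83 + (4*0 - 8)) = 57*(-83 + (0 - 8)) = 57*(-83 - 8) = 57*(-91) = -5187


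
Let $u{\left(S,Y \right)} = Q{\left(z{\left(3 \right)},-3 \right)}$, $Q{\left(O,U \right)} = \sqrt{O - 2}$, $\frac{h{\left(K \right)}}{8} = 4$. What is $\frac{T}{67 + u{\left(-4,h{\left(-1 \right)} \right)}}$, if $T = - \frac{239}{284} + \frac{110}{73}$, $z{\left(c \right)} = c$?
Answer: $\frac{13793}{1409776} \approx 0.0097838$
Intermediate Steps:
$h{\left(K \right)} = 32$ ($h{\left(K \right)} = 8 \cdot 4 = 32$)
$Q{\left(O,U \right)} = \sqrt{-2 + O}$
$u{\left(S,Y \right)} = 1$ ($u{\left(S,Y \right)} = \sqrt{-2 + 3} = \sqrt{1} = 1$)
$T = \frac{13793}{20732}$ ($T = \left(-239\right) \frac{1}{284} + 110 \cdot \frac{1}{73} = - \frac{239}{284} + \frac{110}{73} = \frac{13793}{20732} \approx 0.6653$)
$\frac{T}{67 + u{\left(-4,h{\left(-1 \right)} \right)}} = \frac{13793}{20732 \left(67 + 1\right)} = \frac{13793}{20732 \cdot 68} = \frac{13793}{20732} \cdot \frac{1}{68} = \frac{13793}{1409776}$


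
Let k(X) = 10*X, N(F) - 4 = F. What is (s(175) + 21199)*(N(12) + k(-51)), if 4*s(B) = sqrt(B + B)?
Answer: -10472306 - 1235*sqrt(14)/2 ≈ -1.0475e+7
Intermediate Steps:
N(F) = 4 + F
s(B) = sqrt(2)*sqrt(B)/4 (s(B) = sqrt(B + B)/4 = sqrt(2*B)/4 = (sqrt(2)*sqrt(B))/4 = sqrt(2)*sqrt(B)/4)
(s(175) + 21199)*(N(12) + k(-51)) = (sqrt(2)*sqrt(175)/4 + 21199)*((4 + 12) + 10*(-51)) = (sqrt(2)*(5*sqrt(7))/4 + 21199)*(16 - 510) = (5*sqrt(14)/4 + 21199)*(-494) = (21199 + 5*sqrt(14)/4)*(-494) = -10472306 - 1235*sqrt(14)/2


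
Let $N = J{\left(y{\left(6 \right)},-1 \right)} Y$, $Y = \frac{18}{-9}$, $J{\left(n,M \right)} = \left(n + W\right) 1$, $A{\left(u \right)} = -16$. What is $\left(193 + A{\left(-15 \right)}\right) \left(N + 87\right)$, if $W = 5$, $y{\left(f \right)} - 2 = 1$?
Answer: $12567$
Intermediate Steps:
$y{\left(f \right)} = 3$ ($y{\left(f \right)} = 2 + 1 = 3$)
$J{\left(n,M \right)} = 5 + n$ ($J{\left(n,M \right)} = \left(n + 5\right) 1 = \left(5 + n\right) 1 = 5 + n$)
$Y = -2$ ($Y = 18 \left(- \frac{1}{9}\right) = -2$)
$N = -16$ ($N = \left(5 + 3\right) \left(-2\right) = 8 \left(-2\right) = -16$)
$\left(193 + A{\left(-15 \right)}\right) \left(N + 87\right) = \left(193 - 16\right) \left(-16 + 87\right) = 177 \cdot 71 = 12567$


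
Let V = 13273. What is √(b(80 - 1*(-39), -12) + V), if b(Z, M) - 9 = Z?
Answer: 3*√1489 ≈ 115.76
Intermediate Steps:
b(Z, M) = 9 + Z
√(b(80 - 1*(-39), -12) + V) = √((9 + (80 - 1*(-39))) + 13273) = √((9 + (80 + 39)) + 13273) = √((9 + 119) + 13273) = √(128 + 13273) = √13401 = 3*√1489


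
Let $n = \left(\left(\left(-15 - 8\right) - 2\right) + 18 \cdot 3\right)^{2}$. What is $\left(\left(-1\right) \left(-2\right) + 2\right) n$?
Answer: $3364$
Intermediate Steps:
$n = 841$ ($n = \left(\left(-23 - 2\right) + 54\right)^{2} = \left(-25 + 54\right)^{2} = 29^{2} = 841$)
$\left(\left(-1\right) \left(-2\right) + 2\right) n = \left(\left(-1\right) \left(-2\right) + 2\right) 841 = \left(2 + 2\right) 841 = 4 \cdot 841 = 3364$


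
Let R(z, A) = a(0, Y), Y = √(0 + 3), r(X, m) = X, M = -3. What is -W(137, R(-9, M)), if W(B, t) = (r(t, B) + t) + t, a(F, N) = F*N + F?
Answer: 0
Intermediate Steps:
Y = √3 ≈ 1.7320
a(F, N) = F + F*N
R(z, A) = 0 (R(z, A) = 0*(1 + √3) = 0)
W(B, t) = 3*t (W(B, t) = (t + t) + t = 2*t + t = 3*t)
-W(137, R(-9, M)) = -3*0 = -1*0 = 0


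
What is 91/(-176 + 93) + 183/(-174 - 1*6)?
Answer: -10523/4980 ≈ -2.1131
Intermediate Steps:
91/(-176 + 93) + 183/(-174 - 1*6) = 91/(-83) + 183/(-174 - 6) = 91*(-1/83) + 183/(-180) = -91/83 + 183*(-1/180) = -91/83 - 61/60 = -10523/4980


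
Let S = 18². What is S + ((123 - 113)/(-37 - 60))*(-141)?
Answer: 32838/97 ≈ 338.54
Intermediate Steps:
S = 324
S + ((123 - 113)/(-37 - 60))*(-141) = 324 + ((123 - 113)/(-37 - 60))*(-141) = 324 + (10/(-97))*(-141) = 324 + (10*(-1/97))*(-141) = 324 - 10/97*(-141) = 324 + 1410/97 = 32838/97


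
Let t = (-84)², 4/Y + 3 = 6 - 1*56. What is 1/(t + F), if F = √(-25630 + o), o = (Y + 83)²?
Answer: 19820304/139904743669 - 53*I*√52678645/139904743669 ≈ 0.00014167 - 2.7495e-6*I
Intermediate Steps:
Y = -4/53 (Y = 4/(-3 + (6 - 1*56)) = 4/(-3 + (6 - 56)) = 4/(-3 - 50) = 4/(-53) = 4*(-1/53) = -4/53 ≈ -0.075472)
o = 19316025/2809 (o = (-4/53 + 83)² = (4395/53)² = 19316025/2809 ≈ 6876.5)
t = 7056
F = I*√52678645/53 (F = √(-25630 + 19316025/2809) = √(-52678645/2809) = I*√52678645/53 ≈ 136.94*I)
1/(t + F) = 1/(7056 + I*√52678645/53)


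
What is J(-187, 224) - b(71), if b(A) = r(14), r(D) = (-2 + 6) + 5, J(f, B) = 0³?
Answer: -9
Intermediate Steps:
J(f, B) = 0
r(D) = 9 (r(D) = 4 + 5 = 9)
b(A) = 9
J(-187, 224) - b(71) = 0 - 1*9 = 0 - 9 = -9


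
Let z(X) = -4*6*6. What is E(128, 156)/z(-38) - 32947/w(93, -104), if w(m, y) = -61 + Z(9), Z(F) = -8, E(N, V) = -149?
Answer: 1584883/3312 ≈ 478.53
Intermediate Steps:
z(X) = -144 (z(X) = -24*6 = -144)
w(m, y) = -69 (w(m, y) = -61 - 8 = -69)
E(128, 156)/z(-38) - 32947/w(93, -104) = -149/(-144) - 32947/(-69) = -149*(-1/144) - 32947*(-1/69) = 149/144 + 32947/69 = 1584883/3312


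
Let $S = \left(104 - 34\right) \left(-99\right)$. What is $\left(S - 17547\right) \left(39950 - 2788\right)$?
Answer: $-909614274$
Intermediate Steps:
$S = -6930$ ($S = 70 \left(-99\right) = -6930$)
$\left(S - 17547\right) \left(39950 - 2788\right) = \left(-6930 - 17547\right) \left(39950 - 2788\right) = \left(-24477\right) 37162 = -909614274$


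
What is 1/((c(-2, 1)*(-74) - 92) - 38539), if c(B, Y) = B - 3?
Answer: -1/38261 ≈ -2.6136e-5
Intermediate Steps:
c(B, Y) = -3 + B
1/((c(-2, 1)*(-74) - 92) - 38539) = 1/(((-3 - 2)*(-74) - 92) - 38539) = 1/((-5*(-74) - 92) - 38539) = 1/((370 - 92) - 38539) = 1/(278 - 38539) = 1/(-38261) = -1/38261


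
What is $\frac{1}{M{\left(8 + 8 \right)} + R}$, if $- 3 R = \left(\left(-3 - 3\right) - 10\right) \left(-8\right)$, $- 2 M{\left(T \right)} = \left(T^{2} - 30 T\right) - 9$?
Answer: $\frac{6}{443} \approx 0.013544$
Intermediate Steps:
$M{\left(T \right)} = \frac{9}{2} + 15 T - \frac{T^{2}}{2}$ ($M{\left(T \right)} = - \frac{\left(T^{2} - 30 T\right) - 9}{2} = - \frac{-9 + T^{2} - 30 T}{2} = \frac{9}{2} + 15 T - \frac{T^{2}}{2}$)
$R = - \frac{128}{3}$ ($R = - \frac{\left(\left(-3 - 3\right) - 10\right) \left(-8\right)}{3} = - \frac{\left(-6 - 10\right) \left(-8\right)}{3} = - \frac{\left(-16\right) \left(-8\right)}{3} = \left(- \frac{1}{3}\right) 128 = - \frac{128}{3} \approx -42.667$)
$\frac{1}{M{\left(8 + 8 \right)} + R} = \frac{1}{\left(\frac{9}{2} + 15 \left(8 + 8\right) - \frac{\left(8 + 8\right)^{2}}{2}\right) - \frac{128}{3}} = \frac{1}{\left(\frac{9}{2} + 15 \cdot 16 - \frac{16^{2}}{2}\right) - \frac{128}{3}} = \frac{1}{\left(\frac{9}{2} + 240 - 128\right) - \frac{128}{3}} = \frac{1}{\frac{233}{2} - \frac{128}{3}} = \frac{1}{\frac{443}{6}} = \frac{6}{443}$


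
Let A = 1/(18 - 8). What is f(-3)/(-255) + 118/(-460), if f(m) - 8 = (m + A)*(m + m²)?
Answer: -12883/58650 ≈ -0.21966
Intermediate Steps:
A = ⅒ (A = 1/10 = ⅒ ≈ 0.10000)
f(m) = 8 + (⅒ + m)*(m + m²) (f(m) = 8 + (m + ⅒)*(m + m²) = 8 + (⅒ + m)*(m + m²))
f(-3)/(-255) + 118/(-460) = (8 + (-3)³ + (⅒)*(-3) + (11/10)*(-3)²)/(-255) + 118/(-460) = (8 - 27 - 3/10 + (11/10)*9)*(-1/255) + 118*(-1/460) = (8 - 27 - 3/10 + 99/10)*(-1/255) - 59/230 = -47/5*(-1/255) - 59/230 = 47/1275 - 59/230 = -12883/58650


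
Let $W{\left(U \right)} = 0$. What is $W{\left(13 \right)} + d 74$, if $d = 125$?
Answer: $9250$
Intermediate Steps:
$W{\left(13 \right)} + d 74 = 0 + 125 \cdot 74 = 0 + 9250 = 9250$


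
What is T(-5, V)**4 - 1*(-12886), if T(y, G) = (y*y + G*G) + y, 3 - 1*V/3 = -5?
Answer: 126178419542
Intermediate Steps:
V = 24 (V = 9 - 3*(-5) = 9 + 15 = 24)
T(y, G) = y + G**2 + y**2 (T(y, G) = (y**2 + G**2) + y = (G**2 + y**2) + y = y + G**2 + y**2)
T(-5, V)**4 - 1*(-12886) = (-5 + 24**2 + (-5)**2)**4 - 1*(-12886) = (-5 + 576 + 25)**4 + 12886 = 596**4 + 12886 = 126178406656 + 12886 = 126178419542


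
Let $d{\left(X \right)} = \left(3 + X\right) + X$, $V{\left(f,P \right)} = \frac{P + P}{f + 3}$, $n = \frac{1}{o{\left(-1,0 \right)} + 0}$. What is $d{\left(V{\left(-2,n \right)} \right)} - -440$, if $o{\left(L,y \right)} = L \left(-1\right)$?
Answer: $447$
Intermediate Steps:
$o{\left(L,y \right)} = - L$
$n = 1$ ($n = \frac{1}{\left(-1\right) \left(-1\right) + 0} = \frac{1}{1 + 0} = 1^{-1} = 1$)
$V{\left(f,P \right)} = \frac{2 P}{3 + f}$
$d{\left(X \right)} = 3 + 2 X$
$d{\left(V{\left(-2,n \right)} \right)} - -440 = \left(3 + 2 \cdot 2 \cdot 1 \frac{1}{3 - 2}\right) - -440 = \left(3 + 2 \cdot 2 \cdot 1 \cdot 1^{-1}\right) + 440 = \left(3 + 2 \cdot 2 \cdot 1 \cdot 1\right) + 440 = \left(3 + 2 \cdot 2\right) + 440 = \left(3 + 4\right) + 440 = 7 + 440 = 447$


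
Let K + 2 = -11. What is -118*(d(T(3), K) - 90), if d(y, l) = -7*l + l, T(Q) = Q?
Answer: 1416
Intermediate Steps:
K = -13 (K = -2 - 11 = -13)
d(y, l) = -6*l
-118*(d(T(3), K) - 90) = -118*(-6*(-13) - 90) = -118*(78 - 90) = -118*(-12) = 1416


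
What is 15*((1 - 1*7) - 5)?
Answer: -165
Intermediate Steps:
15*((1 - 1*7) - 5) = 15*((1 - 7) - 5) = 15*(-6 - 5) = 15*(-11) = -165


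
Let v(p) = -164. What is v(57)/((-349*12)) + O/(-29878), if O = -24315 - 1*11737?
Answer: 19485721/15641133 ≈ 1.2458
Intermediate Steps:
O = -36052 (O = -24315 - 11737 = -36052)
v(57)/((-349*12)) + O/(-29878) = -164/((-349*12)) - 36052/(-29878) = -164/(-4188) - 36052*(-1/29878) = -164*(-1/4188) + 18026/14939 = 41/1047 + 18026/14939 = 19485721/15641133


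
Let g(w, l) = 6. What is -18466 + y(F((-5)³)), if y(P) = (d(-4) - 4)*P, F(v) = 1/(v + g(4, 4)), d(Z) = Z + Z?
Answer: -2197442/119 ≈ -18466.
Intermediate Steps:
d(Z) = 2*Z
F(v) = 1/(6 + v) (F(v) = 1/(v + 6) = 1/(6 + v))
y(P) = -12*P (y(P) = (2*(-4) - 4)*P = (-8 - 4)*P = -12*P)
-18466 + y(F((-5)³)) = -18466 - 12/(6 + (-5)³) = -18466 - 12/(6 - 125) = -18466 - 12/(-119) = -18466 - 12*(-1/119) = -18466 + 12/119 = -2197442/119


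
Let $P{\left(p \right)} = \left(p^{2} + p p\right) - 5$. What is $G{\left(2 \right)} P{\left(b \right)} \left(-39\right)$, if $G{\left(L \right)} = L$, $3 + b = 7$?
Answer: $-2106$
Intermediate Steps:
$b = 4$ ($b = -3 + 7 = 4$)
$P{\left(p \right)} = -5 + 2 p^{2}$ ($P{\left(p \right)} = \left(p^{2} + p^{2}\right) - 5 = 2 p^{2} - 5 = -5 + 2 p^{2}$)
$G{\left(2 \right)} P{\left(b \right)} \left(-39\right) = 2 \left(-5 + 2 \cdot 4^{2}\right) \left(-39\right) = 2 \left(-5 + 2 \cdot 16\right) \left(-39\right) = 2 \left(-5 + 32\right) \left(-39\right) = 2 \cdot 27 \left(-39\right) = 54 \left(-39\right) = -2106$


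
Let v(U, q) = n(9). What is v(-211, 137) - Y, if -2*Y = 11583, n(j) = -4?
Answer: 11575/2 ≈ 5787.5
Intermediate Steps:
v(U, q) = -4
Y = -11583/2 (Y = -½*11583 = -11583/2 ≈ -5791.5)
v(-211, 137) - Y = -4 - 1*(-11583/2) = -4 + 11583/2 = 11575/2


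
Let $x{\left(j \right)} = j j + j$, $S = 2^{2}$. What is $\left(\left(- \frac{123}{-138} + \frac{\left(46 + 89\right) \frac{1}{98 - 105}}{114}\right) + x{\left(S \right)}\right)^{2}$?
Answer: $\frac{4018165321}{9357481} \approx 429.41$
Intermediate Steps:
$S = 4$
$x{\left(j \right)} = j + j^{2}$ ($x{\left(j \right)} = j^{2} + j = j + j^{2}$)
$\left(\left(- \frac{123}{-138} + \frac{\left(46 + 89\right) \frac{1}{98 - 105}}{114}\right) + x{\left(S \right)}\right)^{2} = \left(\left(- \frac{123}{-138} + \frac{\left(46 + 89\right) \frac{1}{98 - 105}}{114}\right) + 4 \left(1 + 4\right)\right)^{2} = \left(\left(\left(-123\right) \left(- \frac{1}{138}\right) + \frac{135}{-7} \cdot \frac{1}{114}\right) + 4 \cdot 5\right)^{2} = \left(\left(\frac{41}{46} + 135 \left(- \frac{1}{7}\right) \frac{1}{114}\right) + 20\right)^{2} = \left(\left(\frac{41}{46} - \frac{45}{266}\right) + 20\right)^{2} = \left(\frac{2209}{3059} + 20\right)^{2} = \left(\frac{63389}{3059}\right)^{2} = \frac{4018165321}{9357481}$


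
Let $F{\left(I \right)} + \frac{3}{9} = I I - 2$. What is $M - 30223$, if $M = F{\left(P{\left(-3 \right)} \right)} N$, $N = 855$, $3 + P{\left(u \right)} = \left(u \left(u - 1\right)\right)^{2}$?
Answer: $16966037$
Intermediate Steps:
$P{\left(u \right)} = -3 + u^{2} \left(-1 + u\right)^{2}$ ($P{\left(u \right)} = -3 + \left(u \left(u - 1\right)\right)^{2} = -3 + \left(u \left(-1 + u\right)\right)^{2} = -3 + u^{2} \left(-1 + u\right)^{2}$)
$F{\left(I \right)} = - \frac{7}{3} + I^{2}$ ($F{\left(I \right)} = - \frac{1}{3} + \left(I I - 2\right) = - \frac{1}{3} + \left(I^{2} - 2\right) = - \frac{1}{3} + \left(-2 + I^{2}\right) = - \frac{7}{3} + I^{2}$)
$M = 16996260$ ($M = \left(- \frac{7}{3} + \left(-3 + \left(-3\right)^{2} \left(-1 - 3\right)^{2}\right)^{2}\right) 855 = \left(- \frac{7}{3} + \left(-3 + 9 \left(-4\right)^{2}\right)^{2}\right) 855 = \left(- \frac{7}{3} + \left(-3 + 9 \cdot 16\right)^{2}\right) 855 = \left(- \frac{7}{3} + \left(-3 + 144\right)^{2}\right) 855 = \left(- \frac{7}{3} + 141^{2}\right) 855 = \left(- \frac{7}{3} + 19881\right) 855 = \frac{59636}{3} \cdot 855 = 16996260$)
$M - 30223 = 16996260 - 30223 = 16966037$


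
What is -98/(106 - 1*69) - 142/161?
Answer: -21032/5957 ≈ -3.5306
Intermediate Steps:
-98/(106 - 1*69) - 142/161 = -98/(106 - 69) - 142*1/161 = -98/37 - 142/161 = -21032/5957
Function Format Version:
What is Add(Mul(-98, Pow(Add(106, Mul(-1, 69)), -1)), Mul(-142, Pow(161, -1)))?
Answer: Rational(-21032, 5957) ≈ -3.5306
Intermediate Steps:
Add(Mul(-98, Pow(Add(106, Mul(-1, 69)), -1)), Mul(-142, Pow(161, -1))) = Add(Mul(-98, Pow(Add(106, -69), -1)), Mul(-142, Rational(1, 161))) = Add(Mul(-98, Pow(37, -1)), Rational(-142, 161)) = Add(Mul(-98, Rational(1, 37)), Rational(-142, 161)) = Add(Rational(-98, 37), Rational(-142, 161)) = Rational(-21032, 5957)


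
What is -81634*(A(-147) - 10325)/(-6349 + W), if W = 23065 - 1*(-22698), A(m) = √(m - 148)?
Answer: 421435525/19707 - 40817*I*√295/19707 ≈ 21385.0 - 35.574*I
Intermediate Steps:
A(m) = √(-148 + m)
W = 45763 (W = 23065 + 22698 = 45763)
-81634*(A(-147) - 10325)/(-6349 + W) = -81634*(√(-148 - 147) - 10325)/(-6349 + 45763) = -(-421435525/19707 + 40817*I*√295/19707) = -81634*(-10325/39414 + I*√295/39414) = 421435525/19707 - 40817*I*√295/19707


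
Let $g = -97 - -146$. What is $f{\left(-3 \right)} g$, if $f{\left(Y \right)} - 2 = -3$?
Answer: $-49$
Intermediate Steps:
$g = 49$ ($g = -97 + 146 = 49$)
$f{\left(Y \right)} = -1$ ($f{\left(Y \right)} = 2 - 3 = -1$)
$f{\left(-3 \right)} g = \left(-1\right) 49 = -49$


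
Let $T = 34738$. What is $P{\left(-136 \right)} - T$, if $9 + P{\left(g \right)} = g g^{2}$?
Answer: $-2550203$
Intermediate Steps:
$P{\left(g \right)} = -9 + g^{3}$ ($P{\left(g \right)} = -9 + g g^{2} = -9 + g^{3}$)
$P{\left(-136 \right)} - T = \left(-9 + \left(-136\right)^{3}\right) - 34738 = \left(-9 - 2515456\right) - 34738 = -2515465 - 34738 = -2550203$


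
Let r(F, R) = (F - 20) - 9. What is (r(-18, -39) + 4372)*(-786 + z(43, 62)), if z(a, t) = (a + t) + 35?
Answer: -2793950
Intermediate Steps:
r(F, R) = -29 + F (r(F, R) = (-20 + F) - 9 = -29 + F)
z(a, t) = 35 + a + t
(r(-18, -39) + 4372)*(-786 + z(43, 62)) = ((-29 - 18) + 4372)*(-786 + (35 + 43 + 62)) = (-47 + 4372)*(-786 + 140) = 4325*(-646) = -2793950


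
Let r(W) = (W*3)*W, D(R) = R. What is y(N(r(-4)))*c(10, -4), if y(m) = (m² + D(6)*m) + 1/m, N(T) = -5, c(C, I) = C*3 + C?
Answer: -208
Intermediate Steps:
c(C, I) = 4*C (c(C, I) = 3*C + C = 4*C)
r(W) = 3*W² (r(W) = (3*W)*W = 3*W²)
y(m) = 1/m + m² + 6*m (y(m) = (m² + 6*m) + 1/m = 1/m + m² + 6*m)
y(N(r(-4)))*c(10, -4) = ((1 + (-5)²*(6 - 5))/(-5))*(4*10) = -(1 + 25*1)/5*40 = -(1 + 25)/5*40 = -⅕*26*40 = -26/5*40 = -208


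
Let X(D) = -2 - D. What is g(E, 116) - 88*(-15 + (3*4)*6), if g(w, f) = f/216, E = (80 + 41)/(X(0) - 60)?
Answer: -270835/54 ≈ -5015.5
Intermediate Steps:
E = -121/62 (E = (80 + 41)/((-2 - 1*0) - 60) = 121/((-2 + 0) - 60) = 121/(-2 - 60) = 121/(-62) = 121*(-1/62) = -121/62 ≈ -1.9516)
g(w, f) = f/216 (g(w, f) = f*(1/216) = f/216)
g(E, 116) - 88*(-15 + (3*4)*6) = (1/216)*116 - 88*(-15 + (3*4)*6) = 29/54 - 88*(-15 + 12*6) = 29/54 - 88*(-15 + 72) = 29/54 - 88*57 = 29/54 - 5016 = -270835/54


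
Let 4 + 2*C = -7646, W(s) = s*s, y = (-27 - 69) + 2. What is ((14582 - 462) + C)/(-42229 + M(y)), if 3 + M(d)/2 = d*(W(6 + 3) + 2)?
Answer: -10295/57839 ≈ -0.17799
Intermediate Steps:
y = -94 (y = -96 + 2 = -94)
W(s) = s²
C = -3825 (C = -2 + (½)*(-7646) = -2 - 3823 = -3825)
M(d) = -6 + 166*d (M(d) = -6 + 2*(d*((6 + 3)² + 2)) = -6 + 2*(d*(9² + 2)) = -6 + 2*(d*(81 + 2)) = -6 + 2*(d*83) = -6 + 2*(83*d) = -6 + 166*d)
((14582 - 462) + C)/(-42229 + M(y)) = ((14582 - 462) - 3825)/(-42229 + (-6 + 166*(-94))) = (14120 - 3825)/(-42229 + (-6 - 15604)) = 10295/(-42229 - 15610) = 10295/(-57839) = 10295*(-1/57839) = -10295/57839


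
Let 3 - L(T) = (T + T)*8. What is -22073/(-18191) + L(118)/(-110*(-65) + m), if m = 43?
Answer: 124481054/130847863 ≈ 0.95134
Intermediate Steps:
L(T) = 3 - 16*T (L(T) = 3 - (T + T)*8 = 3 - 2*T*8 = 3 - 16*T)
-22073/(-18191) + L(118)/(-110*(-65) + m) = -22073/(-18191) + (3 - 16*118)/(-110*(-65) + 43) = -22073*(-1/18191) + (3 - 1888)/(7150 + 43) = 22073/18191 - 1885/7193 = 124481054/130847863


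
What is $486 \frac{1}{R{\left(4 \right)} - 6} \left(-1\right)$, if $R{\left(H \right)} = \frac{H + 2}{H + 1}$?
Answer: $\frac{405}{4} \approx 101.25$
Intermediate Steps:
$R{\left(H \right)} = \frac{2 + H}{1 + H}$
$486 \frac{1}{R{\left(4 \right)} - 6} \left(-1\right) = 486 \frac{1}{\frac{2 + 4}{1 + 4} - 6} \left(-1\right) = 486 \frac{1}{\frac{1}{5} \cdot 6 - 6} \left(-1\right) = 486 \frac{1}{\frac{6}{5} - 6} \left(-1\right) = 486 \frac{1}{- \frac{24}{5}} \left(-1\right) = 486 \left(\left(- \frac{5}{24}\right) \left(-1\right)\right) = 486 \cdot \frac{5}{24} = \frac{405}{4}$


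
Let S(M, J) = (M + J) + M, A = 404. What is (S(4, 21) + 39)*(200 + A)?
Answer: 41072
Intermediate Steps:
S(M, J) = J + 2*M (S(M, J) = (J + M) + M = J + 2*M)
(S(4, 21) + 39)*(200 + A) = ((21 + 2*4) + 39)*(200 + 404) = ((21 + 8) + 39)*604 = (29 + 39)*604 = 68*604 = 41072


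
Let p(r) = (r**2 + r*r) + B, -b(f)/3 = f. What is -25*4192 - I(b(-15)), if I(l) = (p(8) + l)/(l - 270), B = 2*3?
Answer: -23579821/225 ≈ -1.0480e+5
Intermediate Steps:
b(f) = -3*f
B = 6
p(r) = 6 + 2*r**2 (p(r) = (r**2 + r*r) + 6 = (r**2 + r**2) + 6 = 2*r**2 + 6 = 6 + 2*r**2)
I(l) = (134 + l)/(-270 + l) (I(l) = ((6 + 2*8**2) + l)/(l - 270) = ((6 + 2*64) + l)/(-270 + l) = ((6 + 128) + l)/(-270 + l) = (134 + l)/(-270 + l))
-25*4192 - I(b(-15)) = -25*4192 - (134 - 3*(-15))/(-270 - 3*(-15)) = -104800 - (134 + 45)/(-270 + 45) = -104800 - 179/(-225) = -104800 - (-1)*179/225 = -104800 - 1*(-179/225) = -104800 + 179/225 = -23579821/225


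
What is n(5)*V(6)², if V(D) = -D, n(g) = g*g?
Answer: 900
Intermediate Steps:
n(g) = g²
n(5)*V(6)² = 5²*(-1*6)² = 25*(-6)² = 25*36 = 900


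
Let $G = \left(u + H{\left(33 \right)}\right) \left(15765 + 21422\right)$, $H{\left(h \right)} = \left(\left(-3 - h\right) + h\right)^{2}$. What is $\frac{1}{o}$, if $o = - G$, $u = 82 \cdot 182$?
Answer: $- \frac{1}{555313471} \approx -1.8008 \cdot 10^{-9}$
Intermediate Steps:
$u = 14924$
$H{\left(h \right)} = 9$ ($H{\left(h \right)} = \left(-3\right)^{2} = 9$)
$G = 555313471$ ($G = \left(14924 + 9\right) \left(15765 + 21422\right) = 14933 \cdot 37187 = 555313471$)
$o = -555313471$ ($o = \left(-1\right) 555313471 = -555313471$)
$\frac{1}{o} = \frac{1}{-555313471} = - \frac{1}{555313471}$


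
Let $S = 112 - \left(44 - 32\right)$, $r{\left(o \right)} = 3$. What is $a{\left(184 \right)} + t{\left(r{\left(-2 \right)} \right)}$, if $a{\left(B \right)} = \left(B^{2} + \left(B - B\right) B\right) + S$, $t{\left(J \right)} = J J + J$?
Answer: $33968$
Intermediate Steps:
$t{\left(J \right)} = J + J^{2}$ ($t{\left(J \right)} = J^{2} + J = J + J^{2}$)
$S = 100$ ($S = 112 - \left(44 - 32\right) = 112 - 12 = 100$)
$a{\left(B \right)} = 100 + B^{2}$ ($a{\left(B \right)} = \left(B^{2} + \left(B - B\right) B\right) + 100 = \left(B^{2} + 0 B\right) + 100 = \left(B^{2} + 0\right) + 100 = B^{2} + 100 = 100 + B^{2}$)
$a{\left(184 \right)} + t{\left(r{\left(-2 \right)} \right)} = \left(100 + 184^{2}\right) + 3 \left(1 + 3\right) = \left(100 + 33856\right) + 3 \cdot 4 = 33956 + 12 = 33968$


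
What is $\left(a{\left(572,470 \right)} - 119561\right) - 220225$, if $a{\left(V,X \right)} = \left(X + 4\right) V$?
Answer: $-68658$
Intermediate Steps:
$a{\left(V,X \right)} = V \left(4 + X\right)$ ($a{\left(V,X \right)} = \left(4 + X\right) V = V \left(4 + X\right)$)
$\left(a{\left(572,470 \right)} - 119561\right) - 220225 = \left(572 \left(4 + 470\right) - 119561\right) - 220225 = \left(572 \cdot 474 - 119561\right) - 220225 = \left(271128 - 119561\right) - 220225 = 151567 - 220225 = -68658$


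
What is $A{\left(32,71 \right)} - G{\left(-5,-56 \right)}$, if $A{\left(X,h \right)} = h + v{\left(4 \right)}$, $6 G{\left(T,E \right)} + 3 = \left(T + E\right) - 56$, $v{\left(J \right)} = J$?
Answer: $95$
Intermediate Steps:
$G{\left(T,E \right)} = - \frac{59}{6} + \frac{E}{6} + \frac{T}{6}$ ($G{\left(T,E \right)} = - \frac{1}{2} + \frac{\left(T + E\right) - 56}{6} = - \frac{1}{2} + \frac{\left(E + T\right) - 56}{6} = - \frac{1}{2} + \frac{-56 + E + T}{6} = - \frac{1}{2} + \left(- \frac{28}{3} + \frac{E}{6} + \frac{T}{6}\right) = - \frac{59}{6} + \frac{E}{6} + \frac{T}{6}$)
$A{\left(X,h \right)} = 4 + h$ ($A{\left(X,h \right)} = h + 4 = 4 + h$)
$A{\left(32,71 \right)} - G{\left(-5,-56 \right)} = \left(4 + 71\right) - \left(- \frac{59}{6} + \frac{1}{6} \left(-56\right) + \frac{1}{6} \left(-5\right)\right) = 75 - \left(- \frac{59}{6} - \frac{28}{3} - \frac{5}{6}\right) = 75 - -20 = 75 + 20 = 95$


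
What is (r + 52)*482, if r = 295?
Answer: 167254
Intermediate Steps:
(r + 52)*482 = (295 + 52)*482 = 347*482 = 167254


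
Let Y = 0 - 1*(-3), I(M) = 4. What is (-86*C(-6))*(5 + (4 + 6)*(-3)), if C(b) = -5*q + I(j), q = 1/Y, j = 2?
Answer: 15050/3 ≈ 5016.7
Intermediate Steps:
Y = 3 (Y = 0 + 3 = 3)
q = ⅓ (q = 1/3 = 1*(⅓) = ⅓ ≈ 0.33333)
C(b) = 7/3 (C(b) = -5*⅓ + 4 = -5/3 + 4 = 7/3)
(-86*C(-6))*(5 + (4 + 6)*(-3)) = (-86*7/3)*(5 + (4 + 6)*(-3)) = -602*(5 + 10*(-3))/3 = -602*(5 - 30)/3 = -602/3*(-25) = 15050/3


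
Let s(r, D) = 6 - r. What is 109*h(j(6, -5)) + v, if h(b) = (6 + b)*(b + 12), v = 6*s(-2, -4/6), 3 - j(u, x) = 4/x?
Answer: 423139/25 ≈ 16926.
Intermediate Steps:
j(u, x) = 3 - 4/x
v = 48 (v = 6*(6 - 1*(-2)) = 6*(6 + 2) = 6*8 = 48)
h(b) = (6 + b)*(12 + b)
109*h(j(6, -5)) + v = 109*(72 + (3 - 4/(-5))**2 + 18*(3 - 4/(-5))) + 48 = 109*(72 + (3 - 4*(-1/5))**2 + 18*(3 - 4*(-1/5))) + 48 = 109*(72 + (3 + 4/5)**2 + 18*(3 + 4/5)) + 48 = 109*(72 + (19/5)**2 + 18*(19/5)) + 48 = 109*(72 + 361/25 + 342/5) + 48 = 109*(3871/25) + 48 = 421939/25 + 48 = 423139/25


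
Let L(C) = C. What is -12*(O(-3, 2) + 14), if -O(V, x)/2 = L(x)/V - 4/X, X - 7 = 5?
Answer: -192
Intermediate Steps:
X = 12 (X = 7 + 5 = 12)
O(V, x) = ⅔ - 2*x/V (O(V, x) = -2*(x/V - 4/12) = -2*(x/V - 4*1/12) = -2*(x/V - ⅓) = -2*(-⅓ + x/V) = ⅔ - 2*x/V)
-12*(O(-3, 2) + 14) = -12*((⅔ - 2*2/(-3)) + 14) = -12*((⅔ - 2*2*(-⅓)) + 14) = -12*((⅔ + 4/3) + 14) = -12*(2 + 14) = -12*16 = -192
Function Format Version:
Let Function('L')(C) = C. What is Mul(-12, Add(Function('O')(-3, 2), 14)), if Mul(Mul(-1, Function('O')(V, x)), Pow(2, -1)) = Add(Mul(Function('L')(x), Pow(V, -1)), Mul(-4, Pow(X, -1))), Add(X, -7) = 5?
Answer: -192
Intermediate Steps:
X = 12 (X = Add(7, 5) = 12)
Function('O')(V, x) = Add(Rational(2, 3), Mul(-2, x, Pow(V, -1))) (Function('O')(V, x) = Mul(-2, Add(Mul(x, Pow(V, -1)), Mul(-4, Pow(12, -1)))) = Mul(-2, Add(Mul(x, Pow(V, -1)), Mul(-4, Rational(1, 12)))) = Mul(-2, Add(Mul(x, Pow(V, -1)), Rational(-1, 3))) = Mul(-2, Add(Rational(-1, 3), Mul(x, Pow(V, -1)))) = Add(Rational(2, 3), Mul(-2, x, Pow(V, -1))))
Mul(-12, Add(Function('O')(-3, 2), 14)) = Mul(-12, Add(Add(Rational(2, 3), Mul(-2, 2, Pow(-3, -1))), 14)) = Mul(-12, Add(Add(Rational(2, 3), Mul(-2, 2, Rational(-1, 3))), 14)) = Mul(-12, Add(Add(Rational(2, 3), Rational(4, 3)), 14)) = Mul(-12, Add(2, 14)) = Mul(-12, 16) = -192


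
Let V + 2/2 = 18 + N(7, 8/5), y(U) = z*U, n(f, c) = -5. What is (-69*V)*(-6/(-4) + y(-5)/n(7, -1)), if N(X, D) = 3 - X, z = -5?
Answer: 6279/2 ≈ 3139.5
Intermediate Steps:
y(U) = -5*U
V = 13 (V = -1 + (18 + (3 - 1*7)) = -1 + (18 + (3 - 7)) = -1 + (18 - 4) = -1 + 14 = 13)
(-69*V)*(-6/(-4) + y(-5)/n(7, -1)) = (-69*13)*(-6/(-4) - 5*(-5)/(-5)) = -897*(-6*(-¼) + 25*(-⅕)) = -897*(3/2 - 5) = -897*(-7/2) = 6279/2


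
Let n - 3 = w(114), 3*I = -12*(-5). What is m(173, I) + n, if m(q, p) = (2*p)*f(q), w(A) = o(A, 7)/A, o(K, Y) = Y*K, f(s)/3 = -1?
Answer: -110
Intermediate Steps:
f(s) = -3 (f(s) = 3*(-1) = -3)
o(K, Y) = K*Y
w(A) = 7 (w(A) = (A*7)/A = (7*A)/A = 7)
I = 20 (I = (-12*(-5))/3 = (⅓)*60 = 20)
n = 10 (n = 3 + 7 = 10)
m(q, p) = -6*p (m(q, p) = (2*p)*(-3) = -6*p)
m(173, I) + n = -6*20 + 10 = -120 + 10 = -110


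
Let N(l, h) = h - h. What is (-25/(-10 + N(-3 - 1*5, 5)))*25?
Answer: 125/2 ≈ 62.500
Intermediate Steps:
N(l, h) = 0
(-25/(-10 + N(-3 - 1*5, 5)))*25 = (-25/(-10 + 0))*25 = (-25/(-10))*25 = -1/10*(-25)*25 = (5/2)*25 = 125/2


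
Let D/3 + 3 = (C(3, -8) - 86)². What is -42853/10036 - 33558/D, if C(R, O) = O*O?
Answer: -10221153/371332 ≈ -27.526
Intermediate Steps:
C(R, O) = O²
D = 1443 (D = -9 + 3*((-8)² - 86)² = -9 + 3*(64 - 86)² = -9 + 3*(-22)² = -9 + 3*484 = -9 + 1452 = 1443)
-42853/10036 - 33558/D = -42853/10036 - 33558/1443 = -42853*1/10036 - 33558*1/1443 = -42853/10036 - 11186/481 = -10221153/371332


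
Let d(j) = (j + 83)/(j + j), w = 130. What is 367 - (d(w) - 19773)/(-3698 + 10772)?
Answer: 226713949/613080 ≈ 369.79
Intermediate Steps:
d(j) = (83 + j)/(2*j) (d(j) = (83 + j)/((2*j)) = (83 + j)*(1/(2*j)) = (83 + j)/(2*j))
367 - (d(w) - 19773)/(-3698 + 10772) = 367 - ((½)*(83 + 130)/130 - 19773)/(-3698 + 10772) = 367 - ((½)*(1/130)*213 - 19773)/7074 = 367 - (213/260 - 19773)/7074 = 367 - (-5140767)/(260*7074) = 367 - 1*(-1713589/613080) = 367 + 1713589/613080 = 226713949/613080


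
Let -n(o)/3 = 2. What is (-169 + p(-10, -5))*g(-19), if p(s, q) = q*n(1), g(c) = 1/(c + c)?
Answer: 139/38 ≈ 3.6579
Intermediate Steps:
n(o) = -6 (n(o) = -3*2 = -6)
g(c) = 1/(2*c)
p(s, q) = -6*q (p(s, q) = q*(-6) = -6*q)
(-169 + p(-10, -5))*g(-19) = (-169 - 6*(-5))*((1/2)/(-19)) = (-169 + 30)*((1/2)*(-1/19)) = -139*(-1/38) = 139/38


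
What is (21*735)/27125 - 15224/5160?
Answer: -238076/99975 ≈ -2.3814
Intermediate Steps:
(21*735)/27125 - 15224/5160 = 15435*(1/27125) - 15224*1/5160 = 441/775 - 1903/645 = -238076/99975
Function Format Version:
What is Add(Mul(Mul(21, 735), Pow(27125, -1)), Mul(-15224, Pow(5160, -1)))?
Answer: Rational(-238076, 99975) ≈ -2.3814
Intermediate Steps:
Add(Mul(Mul(21, 735), Pow(27125, -1)), Mul(-15224, Pow(5160, -1))) = Add(Mul(15435, Rational(1, 27125)), Mul(-15224, Rational(1, 5160))) = Add(Rational(441, 775), Rational(-1903, 645)) = Rational(-238076, 99975)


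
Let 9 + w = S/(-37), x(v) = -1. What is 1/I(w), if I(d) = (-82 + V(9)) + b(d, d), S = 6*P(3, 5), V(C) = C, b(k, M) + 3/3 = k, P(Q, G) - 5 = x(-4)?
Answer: -37/3095 ≈ -0.011955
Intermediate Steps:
P(Q, G) = 4 (P(Q, G) = 5 - 1 = 4)
b(k, M) = -1 + k
S = 24 (S = 6*4 = 24)
w = -357/37 (w = -9 + 24/(-37) = -9 + 24*(-1/37) = -9 - 24/37 = -357/37 ≈ -9.6487)
I(d) = -74 + d (I(d) = (-82 + 9) + (-1 + d) = -73 + (-1 + d) = -74 + d)
1/I(w) = 1/(-74 - 357/37) = 1/(-3095/37) = -37/3095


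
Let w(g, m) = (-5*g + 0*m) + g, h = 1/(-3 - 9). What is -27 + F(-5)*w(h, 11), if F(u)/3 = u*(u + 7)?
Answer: -37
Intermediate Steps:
h = -1/12 (h = 1/(-12) = -1/12 ≈ -0.083333)
w(g, m) = -4*g (w(g, m) = (-5*g + 0) + g = -5*g + g = -4*g)
F(u) = 3*u*(7 + u) (F(u) = 3*(u*(u + 7)) = 3*(u*(7 + u)) = 3*u*(7 + u))
-27 + F(-5)*w(h, 11) = -27 + (3*(-5)*(7 - 5))*(-4*(-1/12)) = -27 + (3*(-5)*2)*(⅓) = -27 - 30*⅓ = -27 - 10 = -37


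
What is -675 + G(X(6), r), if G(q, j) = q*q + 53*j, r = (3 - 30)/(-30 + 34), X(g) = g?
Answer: -3987/4 ≈ -996.75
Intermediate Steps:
r = -27/4 ≈ -6.7500
G(q, j) = q**2 + 53*j
-675 + G(X(6), r) = -675 + (6**2 + 53*(-27/4)) = -675 + (36 - 1431/4) = -675 - 1287/4 = -3987/4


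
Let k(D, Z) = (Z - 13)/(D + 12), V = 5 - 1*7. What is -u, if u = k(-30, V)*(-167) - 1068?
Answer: 7243/6 ≈ 1207.2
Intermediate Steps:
V = -2 (V = 5 - 7 = -2)
k(D, Z) = (-13 + Z)/(12 + D)
u = -7243/6 (u = ((-13 - 2)/(12 - 30))*(-167) - 1068 = (-15/(-18))*(-167) - 1068 = -1/18*(-15)*(-167) - 1068 = (⅚)*(-167) - 1068 = -835/6 - 1068 = -7243/6 ≈ -1207.2)
-u = -1*(-7243/6) = 7243/6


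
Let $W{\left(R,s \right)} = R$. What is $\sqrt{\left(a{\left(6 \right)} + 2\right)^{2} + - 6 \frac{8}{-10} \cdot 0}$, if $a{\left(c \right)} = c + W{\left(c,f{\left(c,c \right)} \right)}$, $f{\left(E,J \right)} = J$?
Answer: $14$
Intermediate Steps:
$a{\left(c \right)} = 2 c$ ($a{\left(c \right)} = c + c = 2 c$)
$\sqrt{\left(a{\left(6 \right)} + 2\right)^{2} + - 6 \frac{8}{-10} \cdot 0} = \sqrt{\left(2 \cdot 6 + 2\right)^{2} + - 6 \frac{8}{-10} \cdot 0} = \sqrt{\left(12 + 2\right)^{2} + - 6 \cdot 8 \left(- \frac{1}{10}\right) 0} = \sqrt{14^{2} + \left(-6\right) \left(- \frac{4}{5}\right) 0} = \sqrt{196 + \frac{24}{5} \cdot 0} = \sqrt{196 + 0} = \sqrt{196} = 14$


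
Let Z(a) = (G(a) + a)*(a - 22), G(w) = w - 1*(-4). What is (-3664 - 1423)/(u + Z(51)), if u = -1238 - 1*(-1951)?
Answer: -5087/3787 ≈ -1.3433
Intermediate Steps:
G(w) = 4 + w (G(w) = w + 4 = 4 + w)
u = 713 (u = -1238 + 1951 = 713)
Z(a) = (-22 + a)*(4 + 2*a) (Z(a) = ((4 + a) + a)*(a - 22) = (4 + 2*a)*(-22 + a) = (-22 + a)*(4 + 2*a))
(-3664 - 1423)/(u + Z(51)) = (-3664 - 1423)/(713 + (-88 - 40*51 + 2*51**2)) = -5087/(713 + (-88 - 2040 + 2*2601)) = -5087/(713 + (-88 - 2040 + 5202)) = -5087/(713 + 3074) = -5087/3787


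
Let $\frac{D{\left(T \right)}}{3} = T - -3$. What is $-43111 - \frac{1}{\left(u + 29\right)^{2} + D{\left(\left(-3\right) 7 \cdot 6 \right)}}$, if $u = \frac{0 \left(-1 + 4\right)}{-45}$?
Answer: $- \frac{20348393}{472} \approx -43111.0$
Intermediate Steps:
$u = 0$ ($u = 0 \cdot 3 \left(- \frac{1}{45}\right) = 0 \left(- \frac{1}{45}\right) = 0$)
$D{\left(T \right)} = 9 + 3 T$ ($D{\left(T \right)} = 3 \left(T - -3\right) = 3 \left(T + 3\right) = 3 \left(3 + T\right) = 9 + 3 T$)
$-43111 - \frac{1}{\left(u + 29\right)^{2} + D{\left(\left(-3\right) 7 \cdot 6 \right)}} = -43111 - \frac{1}{\left(0 + 29\right)^{2} + \left(9 + 3 \left(-3\right) 7 \cdot 6\right)} = -43111 - \frac{1}{29^{2} + \left(9 + 3 \left(\left(-21\right) 6\right)\right)} = -43111 - \frac{1}{841 + \left(9 + 3 \left(-126\right)\right)} = -43111 - \frac{1}{841 + \left(9 - 378\right)} = -43111 - \frac{1}{841 - 369} = -43111 - \frac{1}{472} = - \frac{20348393}{472}$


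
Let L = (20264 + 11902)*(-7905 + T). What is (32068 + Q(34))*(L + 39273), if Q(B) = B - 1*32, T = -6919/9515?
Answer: -1410642181764666/173 ≈ -8.1540e+12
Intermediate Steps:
T = -629/865 (T = -6919*1/9515 = -629/865 ≈ -0.72717)
L = -219965711364/865 (L = (20264 + 11902)*(-7905 - 629/865) = 32166*(-6838454/865) = -219965711364/865 ≈ -2.5430e+8)
Q(B) = -32 + B (Q(B) = B - 32 = -32 + B)
(32068 + Q(34))*(L + 39273) = (32068 + (-32 + 34))*(-219965711364/865 + 39273) = (32068 + 2)*(-219931740219/865) = 32070*(-219931740219/865) = -1410642181764666/173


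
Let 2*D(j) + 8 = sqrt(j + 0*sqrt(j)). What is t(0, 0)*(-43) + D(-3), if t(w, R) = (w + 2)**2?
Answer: -176 + I*sqrt(3)/2 ≈ -176.0 + 0.86602*I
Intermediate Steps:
D(j) = -4 + sqrt(j)/2 (D(j) = -4 + sqrt(j + 0*sqrt(j))/2 = -4 + sqrt(j + 0)/2 = -4 + sqrt(j)/2)
t(w, R) = (2 + w)**2
t(0, 0)*(-43) + D(-3) = (2 + 0)**2*(-43) + (-4 + sqrt(-3)/2) = 2**2*(-43) + (-4 + (I*sqrt(3))/2) = 4*(-43) + (-4 + I*sqrt(3)/2) = -172 + (-4 + I*sqrt(3)/2) = -176 + I*sqrt(3)/2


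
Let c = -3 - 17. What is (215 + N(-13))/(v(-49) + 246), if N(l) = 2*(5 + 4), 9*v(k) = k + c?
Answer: 699/715 ≈ 0.97762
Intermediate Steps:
c = -20
v(k) = -20/9 + k/9 (v(k) = (k - 20)/9 = (-20 + k)/9 = -20/9 + k/9)
N(l) = 18 (N(l) = 2*9 = 18)
(215 + N(-13))/(v(-49) + 246) = (215 + 18)/((-20/9 + (1/9)*(-49)) + 246) = 233/((-20/9 - 49/9) + 246) = 233/(-23/3 + 246) = 233/(715/3) = 233*(3/715) = 699/715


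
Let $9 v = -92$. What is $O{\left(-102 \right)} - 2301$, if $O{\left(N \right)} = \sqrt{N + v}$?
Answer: $-2301 + \frac{i \sqrt{1010}}{3} \approx -2301.0 + 10.594 i$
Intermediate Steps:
$v = - \frac{92}{9}$ ($v = \frac{1}{9} \left(-92\right) = - \frac{92}{9} \approx -10.222$)
$O{\left(N \right)} = \sqrt{- \frac{92}{9} + N}$ ($O{\left(N \right)} = \sqrt{N - \frac{92}{9}} = \sqrt{- \frac{92}{9} + N}$)
$O{\left(-102 \right)} - 2301 = \frac{\sqrt{-92 + 9 \left(-102\right)}}{3} - 2301 = \frac{\sqrt{-92 - 918}}{3} - 2301 = \frac{\sqrt{-1010}}{3} - 2301 = \frac{i \sqrt{1010}}{3} - 2301 = -2301 + \frac{i \sqrt{1010}}{3}$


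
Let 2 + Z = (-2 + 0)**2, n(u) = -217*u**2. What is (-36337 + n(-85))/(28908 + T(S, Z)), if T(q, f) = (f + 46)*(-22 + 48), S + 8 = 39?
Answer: -114583/2154 ≈ -53.195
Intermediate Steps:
S = 31 (S = -8 + 39 = 31)
Z = 2 (Z = -2 + (-2 + 0)**2 = -2 + (-2)**2 = -2 + 4 = 2)
T(q, f) = 1196 + 26*f (T(q, f) = (46 + f)*26 = 1196 + 26*f)
(-36337 + n(-85))/(28908 + T(S, Z)) = (-36337 - 217*(-85)**2)/(28908 + (1196 + 26*2)) = (-36337 - 217*7225)/(28908 + (1196 + 52)) = (-36337 - 1567825)/(28908 + 1248) = -1604162/30156 = -1604162*1/30156 = -114583/2154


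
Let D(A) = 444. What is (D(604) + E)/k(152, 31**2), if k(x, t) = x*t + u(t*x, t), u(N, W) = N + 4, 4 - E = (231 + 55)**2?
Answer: -20337/73037 ≈ -0.27845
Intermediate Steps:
E = -81792 (E = 4 - (231 + 55)**2 = 4 - 1*286**2 = 4 - 1*81796 = 4 - 81796 = -81792)
u(N, W) = 4 + N
k(x, t) = 4 + 2*t*x (k(x, t) = x*t + (4 + t*x) = t*x + (4 + t*x) = 4 + 2*t*x)
(D(604) + E)/k(152, 31**2) = (444 - 81792)/(4 + 2*31**2*152) = -81348/(4 + 2*961*152) = -81348/(4 + 292144) = -81348/292148 = -81348*1/292148 = -20337/73037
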